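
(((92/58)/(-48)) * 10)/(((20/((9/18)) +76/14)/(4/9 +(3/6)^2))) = -20125/3983904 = -0.01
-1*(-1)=1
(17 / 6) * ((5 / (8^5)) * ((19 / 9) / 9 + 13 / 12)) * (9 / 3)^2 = 36295 / 7077888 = 0.01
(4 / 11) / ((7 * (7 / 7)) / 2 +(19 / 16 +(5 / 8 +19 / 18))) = 576 / 10087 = 0.06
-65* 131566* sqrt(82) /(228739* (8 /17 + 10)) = -72690215* sqrt(82) /20357771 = -32.33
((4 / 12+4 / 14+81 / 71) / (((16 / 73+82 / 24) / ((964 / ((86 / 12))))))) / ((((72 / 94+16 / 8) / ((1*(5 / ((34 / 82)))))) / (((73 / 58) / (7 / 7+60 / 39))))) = 51951524363776 / 369125361605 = 140.74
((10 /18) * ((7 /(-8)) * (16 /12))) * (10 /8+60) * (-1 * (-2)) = -79.40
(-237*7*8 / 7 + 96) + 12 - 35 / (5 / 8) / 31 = -55484 / 31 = -1789.81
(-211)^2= 44521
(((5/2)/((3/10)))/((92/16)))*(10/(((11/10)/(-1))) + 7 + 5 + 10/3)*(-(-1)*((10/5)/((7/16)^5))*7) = 43201331200/5467077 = 7902.09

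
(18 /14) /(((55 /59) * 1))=531 /385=1.38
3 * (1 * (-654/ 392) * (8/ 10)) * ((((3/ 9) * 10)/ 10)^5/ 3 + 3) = -238492/ 19845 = -12.02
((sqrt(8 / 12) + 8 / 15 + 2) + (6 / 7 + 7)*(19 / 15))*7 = 7*sqrt(6) / 3 + 437 / 5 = 93.12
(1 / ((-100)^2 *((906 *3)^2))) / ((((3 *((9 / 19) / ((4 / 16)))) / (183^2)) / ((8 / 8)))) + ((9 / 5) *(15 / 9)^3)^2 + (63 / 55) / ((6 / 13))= 701391229401689 / 9751531680000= 71.93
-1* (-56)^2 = -3136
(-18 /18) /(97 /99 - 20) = 99 /1883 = 0.05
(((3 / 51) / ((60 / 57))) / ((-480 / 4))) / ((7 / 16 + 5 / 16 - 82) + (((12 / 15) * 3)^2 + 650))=-19 / 23440008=-0.00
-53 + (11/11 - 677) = -729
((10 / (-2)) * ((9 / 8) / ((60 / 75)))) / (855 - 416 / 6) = -675 / 75424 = -0.01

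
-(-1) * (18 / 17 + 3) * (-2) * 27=-3726 / 17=-219.18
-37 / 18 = -2.06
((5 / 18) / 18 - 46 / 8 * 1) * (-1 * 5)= 4645 / 162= 28.67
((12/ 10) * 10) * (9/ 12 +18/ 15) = 117/ 5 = 23.40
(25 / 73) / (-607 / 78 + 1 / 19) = -7410 / 167243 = -0.04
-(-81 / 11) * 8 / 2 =324 / 11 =29.45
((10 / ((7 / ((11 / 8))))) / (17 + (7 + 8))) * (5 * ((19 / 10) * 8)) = 1045 / 224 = 4.67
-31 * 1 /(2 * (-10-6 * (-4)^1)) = -31 /28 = -1.11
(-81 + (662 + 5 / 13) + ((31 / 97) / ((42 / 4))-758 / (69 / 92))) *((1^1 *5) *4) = -75780080 / 8827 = -8585.03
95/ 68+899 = 900.40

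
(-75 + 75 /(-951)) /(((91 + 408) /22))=-3.31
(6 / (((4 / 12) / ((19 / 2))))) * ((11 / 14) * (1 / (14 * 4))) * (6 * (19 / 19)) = 14.40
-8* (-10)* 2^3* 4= 2560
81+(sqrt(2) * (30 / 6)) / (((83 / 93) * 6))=155 * sqrt(2) / 166+81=82.32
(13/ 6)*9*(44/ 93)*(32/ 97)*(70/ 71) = 640640/ 213497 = 3.00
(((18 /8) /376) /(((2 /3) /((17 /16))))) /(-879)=-153 /14101504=-0.00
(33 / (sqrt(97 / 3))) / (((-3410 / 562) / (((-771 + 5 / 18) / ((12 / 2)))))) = 3898313 * sqrt(291) / 541260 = 122.86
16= 16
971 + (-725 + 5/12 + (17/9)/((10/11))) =44729/180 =248.49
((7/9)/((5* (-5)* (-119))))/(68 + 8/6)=1/265200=0.00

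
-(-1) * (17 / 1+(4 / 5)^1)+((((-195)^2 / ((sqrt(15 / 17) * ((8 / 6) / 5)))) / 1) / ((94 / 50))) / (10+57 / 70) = 89 / 5+33271875 * sqrt(255) / 71158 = 7484.41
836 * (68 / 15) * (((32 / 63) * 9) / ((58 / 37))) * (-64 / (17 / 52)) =-2163634.99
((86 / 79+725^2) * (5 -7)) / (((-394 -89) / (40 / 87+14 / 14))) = 1171912566 / 368851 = 3177.20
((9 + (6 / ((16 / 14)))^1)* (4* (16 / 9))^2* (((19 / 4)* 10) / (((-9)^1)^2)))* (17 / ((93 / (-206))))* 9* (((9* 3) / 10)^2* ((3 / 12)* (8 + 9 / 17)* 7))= -483081536 / 31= -15583275.35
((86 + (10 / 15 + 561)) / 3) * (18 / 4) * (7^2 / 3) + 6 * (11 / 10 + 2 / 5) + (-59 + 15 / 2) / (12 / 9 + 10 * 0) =380117 / 24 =15838.21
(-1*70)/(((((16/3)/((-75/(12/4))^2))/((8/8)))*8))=-65625/64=-1025.39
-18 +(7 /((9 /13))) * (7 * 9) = 619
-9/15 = -3/5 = -0.60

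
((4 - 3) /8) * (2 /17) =1 /68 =0.01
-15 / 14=-1.07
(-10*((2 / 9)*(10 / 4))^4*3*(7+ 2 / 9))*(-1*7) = 2843750 / 19683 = 144.48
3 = 3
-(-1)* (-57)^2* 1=3249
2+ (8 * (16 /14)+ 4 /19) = 1510 /133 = 11.35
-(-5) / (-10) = -1 / 2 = -0.50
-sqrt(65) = -8.06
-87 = -87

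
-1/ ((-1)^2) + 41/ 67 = -26/ 67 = -0.39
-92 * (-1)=92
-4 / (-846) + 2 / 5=856 / 2115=0.40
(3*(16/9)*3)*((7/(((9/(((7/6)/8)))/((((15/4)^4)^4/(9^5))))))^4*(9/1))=14947279782271207827781811516842935816384851932525634765625/1393796574908163946345982392040522594123776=10724147304821775.15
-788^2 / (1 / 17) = -10556048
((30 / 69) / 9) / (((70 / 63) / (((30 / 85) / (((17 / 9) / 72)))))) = 3888 / 6647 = 0.58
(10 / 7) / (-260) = -1 / 182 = -0.01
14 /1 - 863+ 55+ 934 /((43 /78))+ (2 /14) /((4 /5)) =900.41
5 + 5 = 10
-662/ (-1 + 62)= -662/ 61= -10.85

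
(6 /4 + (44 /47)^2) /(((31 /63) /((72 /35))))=3401676 /342395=9.93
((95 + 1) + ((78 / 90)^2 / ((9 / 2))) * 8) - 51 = 46.34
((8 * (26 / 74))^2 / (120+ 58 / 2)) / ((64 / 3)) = 507 / 203981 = 0.00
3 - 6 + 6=3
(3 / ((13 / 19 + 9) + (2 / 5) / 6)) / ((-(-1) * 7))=855 / 19453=0.04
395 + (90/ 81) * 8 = 3635/ 9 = 403.89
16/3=5.33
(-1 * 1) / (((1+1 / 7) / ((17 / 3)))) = -119 / 24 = -4.96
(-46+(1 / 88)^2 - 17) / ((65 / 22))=-487871 / 22880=-21.32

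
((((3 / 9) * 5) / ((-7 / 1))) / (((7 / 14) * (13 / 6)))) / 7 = -20 / 637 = -0.03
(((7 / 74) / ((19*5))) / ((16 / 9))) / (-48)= -21 / 1799680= -0.00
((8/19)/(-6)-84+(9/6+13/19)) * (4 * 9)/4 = -28005/38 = -736.97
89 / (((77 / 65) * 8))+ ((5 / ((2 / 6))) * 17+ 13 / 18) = 265.11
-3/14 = -0.21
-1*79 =-79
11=11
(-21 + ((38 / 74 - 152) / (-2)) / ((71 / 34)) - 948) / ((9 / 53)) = -129864734 / 23643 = -5492.74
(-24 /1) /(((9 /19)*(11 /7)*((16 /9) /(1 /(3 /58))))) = -3857 /11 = -350.64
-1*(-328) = 328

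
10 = 10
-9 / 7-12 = -93 / 7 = -13.29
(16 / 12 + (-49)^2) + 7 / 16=115333 / 48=2402.77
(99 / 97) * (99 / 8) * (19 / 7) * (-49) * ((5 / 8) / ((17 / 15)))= -97764975 / 105536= -926.37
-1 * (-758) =758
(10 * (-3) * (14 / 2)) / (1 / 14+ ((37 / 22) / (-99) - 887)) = 800415 / 3380593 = 0.24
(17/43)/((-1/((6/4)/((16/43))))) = -1.59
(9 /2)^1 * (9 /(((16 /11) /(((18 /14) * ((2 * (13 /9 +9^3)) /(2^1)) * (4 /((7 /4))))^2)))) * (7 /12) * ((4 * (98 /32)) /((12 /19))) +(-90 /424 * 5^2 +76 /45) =96940796042939 /66780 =1451644145.60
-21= -21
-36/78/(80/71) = -213/520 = -0.41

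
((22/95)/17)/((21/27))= 0.02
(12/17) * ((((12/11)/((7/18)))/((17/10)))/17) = 25920/378301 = 0.07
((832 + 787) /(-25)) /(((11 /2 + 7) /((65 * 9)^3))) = -5186022894 /5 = -1037204578.80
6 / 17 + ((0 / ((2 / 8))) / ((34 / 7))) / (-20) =6 / 17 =0.35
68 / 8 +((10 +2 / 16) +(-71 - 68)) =-963 / 8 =-120.38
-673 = -673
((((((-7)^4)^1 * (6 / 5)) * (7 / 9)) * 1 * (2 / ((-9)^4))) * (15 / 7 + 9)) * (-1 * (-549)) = 15231944 / 3645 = 4178.86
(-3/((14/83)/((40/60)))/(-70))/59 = 83/28910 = 0.00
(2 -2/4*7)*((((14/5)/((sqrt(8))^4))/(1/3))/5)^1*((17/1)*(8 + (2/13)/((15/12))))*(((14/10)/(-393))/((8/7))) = 577269/34060000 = 0.02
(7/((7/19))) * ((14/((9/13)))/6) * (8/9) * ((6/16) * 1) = 1729/81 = 21.35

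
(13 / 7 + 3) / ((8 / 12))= 7.29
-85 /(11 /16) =-1360 /11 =-123.64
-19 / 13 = -1.46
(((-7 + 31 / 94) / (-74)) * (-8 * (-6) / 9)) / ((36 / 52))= 0.69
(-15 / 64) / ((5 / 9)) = -27 / 64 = -0.42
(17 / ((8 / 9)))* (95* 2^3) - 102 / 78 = 188938 / 13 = 14533.69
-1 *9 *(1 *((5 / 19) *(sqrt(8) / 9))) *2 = -1.49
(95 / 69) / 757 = 95 / 52233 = 0.00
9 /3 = 3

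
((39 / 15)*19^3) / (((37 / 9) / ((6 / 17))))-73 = 4585433 / 3145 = 1458.01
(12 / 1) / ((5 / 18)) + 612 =3276 / 5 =655.20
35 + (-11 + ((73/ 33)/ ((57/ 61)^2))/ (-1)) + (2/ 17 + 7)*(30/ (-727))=28055967715/ 1325094903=21.17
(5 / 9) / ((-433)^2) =5 / 1687401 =0.00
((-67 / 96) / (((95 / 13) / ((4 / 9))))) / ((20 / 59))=-51389 / 410400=-0.13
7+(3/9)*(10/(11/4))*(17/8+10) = 716/33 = 21.70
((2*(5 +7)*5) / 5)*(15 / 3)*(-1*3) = -360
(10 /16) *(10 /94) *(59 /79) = 1475 /29704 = 0.05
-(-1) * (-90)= -90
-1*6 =-6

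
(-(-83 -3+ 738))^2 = 425104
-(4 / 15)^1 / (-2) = 2 / 15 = 0.13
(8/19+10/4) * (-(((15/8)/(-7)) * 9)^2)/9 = -224775/119168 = -1.89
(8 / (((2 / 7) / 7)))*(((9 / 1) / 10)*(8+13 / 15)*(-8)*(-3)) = 938448 / 25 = 37537.92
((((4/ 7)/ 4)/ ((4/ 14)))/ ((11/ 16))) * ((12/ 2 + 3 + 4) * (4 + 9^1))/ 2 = 676/ 11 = 61.45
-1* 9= -9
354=354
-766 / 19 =-40.32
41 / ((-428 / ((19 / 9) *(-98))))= 38171 / 1926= 19.82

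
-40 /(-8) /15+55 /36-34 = -1157 /36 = -32.14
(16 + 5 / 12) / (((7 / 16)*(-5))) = -788 / 105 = -7.50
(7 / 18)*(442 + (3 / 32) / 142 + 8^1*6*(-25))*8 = -2358.22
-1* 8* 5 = -40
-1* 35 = -35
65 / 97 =0.67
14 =14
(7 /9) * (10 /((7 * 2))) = 5 /9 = 0.56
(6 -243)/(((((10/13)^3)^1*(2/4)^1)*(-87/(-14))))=-1214941/7250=-167.58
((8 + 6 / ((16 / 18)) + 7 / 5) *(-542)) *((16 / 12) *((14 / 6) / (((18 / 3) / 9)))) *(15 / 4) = -612731 / 4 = -153182.75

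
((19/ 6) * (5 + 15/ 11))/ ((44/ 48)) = 2660/ 121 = 21.98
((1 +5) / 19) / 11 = 6 / 209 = 0.03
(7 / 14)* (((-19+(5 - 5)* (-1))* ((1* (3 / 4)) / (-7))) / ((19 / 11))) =33 / 56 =0.59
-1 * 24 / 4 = -6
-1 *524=-524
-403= -403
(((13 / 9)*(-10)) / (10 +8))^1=-65 / 81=-0.80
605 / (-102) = -605 / 102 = -5.93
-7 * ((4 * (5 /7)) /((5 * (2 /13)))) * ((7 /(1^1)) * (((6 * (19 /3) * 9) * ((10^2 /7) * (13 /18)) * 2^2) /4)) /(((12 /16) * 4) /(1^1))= -642200 /3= -214066.67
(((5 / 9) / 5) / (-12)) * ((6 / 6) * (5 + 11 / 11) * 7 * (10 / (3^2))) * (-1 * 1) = 35 / 81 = 0.43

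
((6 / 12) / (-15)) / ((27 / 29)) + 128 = 103651 / 810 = 127.96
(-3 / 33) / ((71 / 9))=-0.01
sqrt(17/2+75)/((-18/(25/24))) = -25*sqrt(334)/864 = -0.53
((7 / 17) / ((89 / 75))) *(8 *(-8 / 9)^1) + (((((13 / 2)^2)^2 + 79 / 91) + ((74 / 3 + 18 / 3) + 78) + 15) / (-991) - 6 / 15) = -52333788751 / 10915508240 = -4.79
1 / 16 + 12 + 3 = 241 / 16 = 15.06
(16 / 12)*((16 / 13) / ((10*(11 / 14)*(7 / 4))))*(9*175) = 26880 / 143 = 187.97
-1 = -1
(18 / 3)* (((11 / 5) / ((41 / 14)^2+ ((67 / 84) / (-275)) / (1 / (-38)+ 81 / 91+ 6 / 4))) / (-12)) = -5425035 / 42292111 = -0.13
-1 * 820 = -820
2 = 2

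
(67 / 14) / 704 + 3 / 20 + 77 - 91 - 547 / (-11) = 1768367 / 49280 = 35.88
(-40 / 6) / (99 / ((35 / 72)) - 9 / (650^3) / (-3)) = -38447500000 / 1174516200063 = -0.03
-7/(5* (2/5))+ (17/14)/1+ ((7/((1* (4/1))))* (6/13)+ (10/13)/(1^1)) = -129/182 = -0.71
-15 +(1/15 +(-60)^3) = -3240224/15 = -216014.93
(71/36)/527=71/18972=0.00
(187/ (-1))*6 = -1122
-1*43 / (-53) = 43 / 53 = 0.81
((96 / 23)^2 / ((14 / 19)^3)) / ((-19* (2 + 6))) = -51984 / 181447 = -0.29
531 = 531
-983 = -983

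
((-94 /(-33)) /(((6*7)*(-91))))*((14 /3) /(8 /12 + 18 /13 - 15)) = 94 /349965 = 0.00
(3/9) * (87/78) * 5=1.86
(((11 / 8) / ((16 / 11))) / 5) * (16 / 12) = 121 / 480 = 0.25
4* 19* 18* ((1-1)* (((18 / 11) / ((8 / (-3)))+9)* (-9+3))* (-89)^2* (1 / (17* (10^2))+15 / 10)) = 0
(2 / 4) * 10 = 5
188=188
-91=-91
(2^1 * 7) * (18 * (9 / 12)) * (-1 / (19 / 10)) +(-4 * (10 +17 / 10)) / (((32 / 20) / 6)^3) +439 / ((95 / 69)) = -6835713 / 3040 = -2248.59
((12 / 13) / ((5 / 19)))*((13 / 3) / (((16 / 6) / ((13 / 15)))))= 4.94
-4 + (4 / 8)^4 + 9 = 81 / 16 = 5.06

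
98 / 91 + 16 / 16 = 27 / 13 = 2.08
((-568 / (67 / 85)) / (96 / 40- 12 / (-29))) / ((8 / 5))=-257375 / 1608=-160.06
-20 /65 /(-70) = 0.00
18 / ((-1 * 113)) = -18 / 113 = -0.16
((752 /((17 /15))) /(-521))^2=127238400 /78446449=1.62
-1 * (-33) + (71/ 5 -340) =-1464/ 5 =-292.80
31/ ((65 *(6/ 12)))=62/ 65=0.95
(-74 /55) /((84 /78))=-481 /385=-1.25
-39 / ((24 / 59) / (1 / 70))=-767 / 560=-1.37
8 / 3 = 2.67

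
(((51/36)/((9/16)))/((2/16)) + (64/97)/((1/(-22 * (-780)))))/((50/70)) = 15879.09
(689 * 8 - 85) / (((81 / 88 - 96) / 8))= -1273536 / 2789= -456.63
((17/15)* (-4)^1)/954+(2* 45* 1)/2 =321941/7155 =45.00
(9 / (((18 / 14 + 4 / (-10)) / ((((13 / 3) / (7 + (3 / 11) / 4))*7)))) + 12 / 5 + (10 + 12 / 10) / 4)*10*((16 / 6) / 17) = 2214368 / 28923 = 76.56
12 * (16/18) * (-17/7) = -25.90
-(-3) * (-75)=-225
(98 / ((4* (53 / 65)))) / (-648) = -3185 / 68688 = -0.05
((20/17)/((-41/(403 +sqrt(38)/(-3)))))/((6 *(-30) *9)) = 403/56457 - sqrt(38)/169371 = 0.01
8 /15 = 0.53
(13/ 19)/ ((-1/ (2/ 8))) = -0.17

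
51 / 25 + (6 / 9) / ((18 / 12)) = 559 / 225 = 2.48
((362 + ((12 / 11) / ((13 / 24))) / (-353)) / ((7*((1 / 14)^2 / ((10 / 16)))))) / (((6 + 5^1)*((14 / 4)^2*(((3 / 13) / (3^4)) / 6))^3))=2100700793478643200 / 717877391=2926266824.69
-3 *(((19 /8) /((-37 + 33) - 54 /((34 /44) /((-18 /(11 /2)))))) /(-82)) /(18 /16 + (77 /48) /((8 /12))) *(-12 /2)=-2907 /4424515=-0.00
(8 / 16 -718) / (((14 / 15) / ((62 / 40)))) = -19065 / 16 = -1191.56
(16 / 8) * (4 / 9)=8 / 9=0.89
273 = 273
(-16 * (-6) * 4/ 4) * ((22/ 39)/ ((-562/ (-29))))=10208/ 3653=2.79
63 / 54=7 / 6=1.17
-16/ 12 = -4/ 3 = -1.33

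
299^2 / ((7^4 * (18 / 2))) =89401 / 21609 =4.14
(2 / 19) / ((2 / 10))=10 / 19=0.53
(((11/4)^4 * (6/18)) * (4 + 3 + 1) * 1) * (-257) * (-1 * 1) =3762737/96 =39195.18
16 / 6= 8 / 3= 2.67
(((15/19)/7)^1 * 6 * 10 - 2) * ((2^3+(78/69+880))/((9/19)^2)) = 246340700/13041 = 18889.71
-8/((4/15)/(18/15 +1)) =-66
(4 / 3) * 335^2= 149633.33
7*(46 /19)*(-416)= -133952 /19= -7050.11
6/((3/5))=10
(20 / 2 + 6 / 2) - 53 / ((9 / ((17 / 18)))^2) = 325855 / 26244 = 12.42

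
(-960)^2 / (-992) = -28800 / 31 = -929.03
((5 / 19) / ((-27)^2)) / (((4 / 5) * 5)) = 5 / 55404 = 0.00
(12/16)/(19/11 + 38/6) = 0.09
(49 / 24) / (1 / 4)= 49 / 6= 8.17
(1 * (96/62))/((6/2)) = 16/31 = 0.52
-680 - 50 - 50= -780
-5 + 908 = 903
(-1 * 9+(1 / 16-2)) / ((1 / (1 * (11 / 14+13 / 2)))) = -1275 / 16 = -79.69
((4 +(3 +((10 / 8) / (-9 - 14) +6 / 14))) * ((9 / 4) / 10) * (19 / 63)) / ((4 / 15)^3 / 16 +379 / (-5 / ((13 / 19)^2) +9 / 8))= -0.01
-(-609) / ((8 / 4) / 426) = 129717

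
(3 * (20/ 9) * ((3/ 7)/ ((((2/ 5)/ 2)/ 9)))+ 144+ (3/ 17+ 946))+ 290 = 179541/ 119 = 1508.75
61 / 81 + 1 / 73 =0.77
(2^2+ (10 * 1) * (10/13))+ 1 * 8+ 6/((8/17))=1687/52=32.44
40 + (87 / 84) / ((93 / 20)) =26185 / 651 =40.22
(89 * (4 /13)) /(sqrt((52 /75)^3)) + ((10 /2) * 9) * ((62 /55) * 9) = 33375 * sqrt(39) /4394 + 5022 /11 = 503.98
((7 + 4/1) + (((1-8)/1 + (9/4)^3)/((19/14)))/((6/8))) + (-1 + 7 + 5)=26.31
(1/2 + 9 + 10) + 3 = 45/2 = 22.50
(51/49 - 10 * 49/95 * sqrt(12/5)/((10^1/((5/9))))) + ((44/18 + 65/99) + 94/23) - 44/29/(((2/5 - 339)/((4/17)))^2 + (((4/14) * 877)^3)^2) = 7.78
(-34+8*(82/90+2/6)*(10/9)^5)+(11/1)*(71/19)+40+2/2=655977074/10097379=64.97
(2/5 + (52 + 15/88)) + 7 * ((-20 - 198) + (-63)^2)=11576211/440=26309.57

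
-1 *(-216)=216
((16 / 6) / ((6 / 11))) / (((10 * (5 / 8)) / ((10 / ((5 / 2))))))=704 / 225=3.13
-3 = -3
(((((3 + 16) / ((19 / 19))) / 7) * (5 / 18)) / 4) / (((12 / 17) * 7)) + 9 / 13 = 402019 / 550368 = 0.73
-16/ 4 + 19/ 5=-1/ 5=-0.20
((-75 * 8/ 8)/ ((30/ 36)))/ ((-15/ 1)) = 6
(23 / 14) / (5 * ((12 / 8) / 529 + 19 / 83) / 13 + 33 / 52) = 26256386 / 11567087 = 2.27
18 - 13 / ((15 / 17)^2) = 293 / 225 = 1.30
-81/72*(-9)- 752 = -5935/8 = -741.88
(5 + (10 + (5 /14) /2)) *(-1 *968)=-102850 /7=-14692.86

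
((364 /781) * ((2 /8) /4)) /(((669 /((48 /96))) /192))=728 /174163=0.00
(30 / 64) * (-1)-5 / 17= -415 / 544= -0.76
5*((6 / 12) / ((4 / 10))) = 25 / 4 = 6.25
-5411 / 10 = -541.10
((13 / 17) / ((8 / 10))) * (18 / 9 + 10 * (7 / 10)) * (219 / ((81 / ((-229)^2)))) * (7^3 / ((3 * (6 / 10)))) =232433450.26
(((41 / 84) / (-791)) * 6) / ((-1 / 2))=41 / 5537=0.01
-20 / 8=-5 / 2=-2.50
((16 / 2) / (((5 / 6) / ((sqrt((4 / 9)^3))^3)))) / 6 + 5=496171 / 98415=5.04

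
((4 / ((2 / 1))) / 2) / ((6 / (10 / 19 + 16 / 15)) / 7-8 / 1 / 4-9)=-1589 / 16624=-0.10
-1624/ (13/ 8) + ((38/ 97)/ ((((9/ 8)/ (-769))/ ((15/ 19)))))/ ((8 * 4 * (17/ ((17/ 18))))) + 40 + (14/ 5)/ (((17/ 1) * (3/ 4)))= -11107523669/ 11575980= -959.53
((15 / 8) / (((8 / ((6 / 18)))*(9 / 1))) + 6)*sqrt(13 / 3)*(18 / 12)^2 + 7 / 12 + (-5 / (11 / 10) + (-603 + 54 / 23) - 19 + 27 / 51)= -32158657 / 51612 + 3461*sqrt(39) / 768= -594.94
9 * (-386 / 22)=-1737 / 11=-157.91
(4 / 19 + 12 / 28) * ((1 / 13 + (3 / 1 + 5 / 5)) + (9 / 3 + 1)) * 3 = 3825 / 247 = 15.49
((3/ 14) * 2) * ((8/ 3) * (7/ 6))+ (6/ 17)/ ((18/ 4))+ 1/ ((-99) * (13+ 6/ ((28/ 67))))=909770/ 644589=1.41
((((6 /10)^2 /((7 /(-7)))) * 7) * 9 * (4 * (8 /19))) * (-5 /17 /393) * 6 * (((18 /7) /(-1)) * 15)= -279936 /42313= -6.62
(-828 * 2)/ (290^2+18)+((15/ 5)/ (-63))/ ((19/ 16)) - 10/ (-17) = 150759038/ 285286197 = 0.53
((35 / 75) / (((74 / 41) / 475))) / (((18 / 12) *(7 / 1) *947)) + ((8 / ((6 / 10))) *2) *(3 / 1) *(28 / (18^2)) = 19656895 / 2838159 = 6.93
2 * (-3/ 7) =-6/ 7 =-0.86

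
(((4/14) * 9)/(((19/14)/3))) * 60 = 6480/19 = 341.05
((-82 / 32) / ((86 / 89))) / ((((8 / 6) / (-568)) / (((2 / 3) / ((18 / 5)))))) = 1295395 / 6192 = 209.20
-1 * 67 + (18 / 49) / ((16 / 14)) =-1867 / 28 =-66.68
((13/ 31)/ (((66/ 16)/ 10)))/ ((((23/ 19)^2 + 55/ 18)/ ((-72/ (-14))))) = 81095040/ 70122899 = 1.16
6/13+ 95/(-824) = 0.35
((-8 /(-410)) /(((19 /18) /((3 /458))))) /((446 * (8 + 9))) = 54 /3381401405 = 0.00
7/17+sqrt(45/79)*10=7.96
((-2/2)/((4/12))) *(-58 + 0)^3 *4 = 2341344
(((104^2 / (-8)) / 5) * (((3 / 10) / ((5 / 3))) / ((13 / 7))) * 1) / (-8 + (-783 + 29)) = 546 / 15875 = 0.03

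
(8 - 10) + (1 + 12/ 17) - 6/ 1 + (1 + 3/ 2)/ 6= -1199/ 204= -5.88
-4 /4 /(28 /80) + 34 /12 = -1 /42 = -0.02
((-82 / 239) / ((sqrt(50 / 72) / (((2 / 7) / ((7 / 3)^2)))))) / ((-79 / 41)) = 0.01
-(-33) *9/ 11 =27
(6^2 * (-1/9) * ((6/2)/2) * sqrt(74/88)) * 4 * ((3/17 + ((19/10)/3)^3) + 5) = -2492603 * sqrt(407)/420750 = -119.52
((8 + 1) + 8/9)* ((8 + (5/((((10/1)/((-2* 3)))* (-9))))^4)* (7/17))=404327/12393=32.63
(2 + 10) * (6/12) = 6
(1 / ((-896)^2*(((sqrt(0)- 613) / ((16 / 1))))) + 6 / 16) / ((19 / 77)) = 126876277 / 83485696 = 1.52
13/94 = 0.14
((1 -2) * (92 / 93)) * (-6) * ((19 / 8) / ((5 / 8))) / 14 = 1748 / 1085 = 1.61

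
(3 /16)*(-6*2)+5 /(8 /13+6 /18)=447 /148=3.02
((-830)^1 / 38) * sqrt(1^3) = -415 / 19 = -21.84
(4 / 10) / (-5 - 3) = -1 / 20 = -0.05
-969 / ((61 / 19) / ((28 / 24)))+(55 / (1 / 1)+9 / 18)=-18094 / 61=-296.62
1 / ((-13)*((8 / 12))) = -3 / 26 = -0.12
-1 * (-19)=19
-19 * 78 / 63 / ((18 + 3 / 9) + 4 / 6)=-26 / 21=-1.24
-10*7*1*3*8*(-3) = 5040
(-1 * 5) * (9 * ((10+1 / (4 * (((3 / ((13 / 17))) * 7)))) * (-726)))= 77825385 / 238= 326997.42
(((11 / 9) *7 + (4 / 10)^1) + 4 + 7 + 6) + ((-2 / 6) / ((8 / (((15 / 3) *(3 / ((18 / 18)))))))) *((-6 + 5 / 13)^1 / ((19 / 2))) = 26.32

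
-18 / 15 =-6 / 5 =-1.20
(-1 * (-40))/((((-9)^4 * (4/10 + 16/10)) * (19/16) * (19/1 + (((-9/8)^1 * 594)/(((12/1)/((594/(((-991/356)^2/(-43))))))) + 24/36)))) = 62853184/4494824936198109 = 0.00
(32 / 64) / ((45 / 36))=2 / 5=0.40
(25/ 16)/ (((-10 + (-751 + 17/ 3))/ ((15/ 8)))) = -1125/ 290048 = -0.00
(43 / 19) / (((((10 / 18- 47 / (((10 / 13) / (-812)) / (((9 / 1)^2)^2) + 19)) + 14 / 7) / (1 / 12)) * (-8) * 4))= -84875575413 / 1179046482304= -0.07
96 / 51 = 32 / 17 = 1.88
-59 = -59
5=5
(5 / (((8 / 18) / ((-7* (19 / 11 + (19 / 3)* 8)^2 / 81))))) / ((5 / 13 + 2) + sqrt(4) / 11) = -1360195655 / 1307988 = -1039.91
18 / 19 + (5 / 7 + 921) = 122714 / 133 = 922.66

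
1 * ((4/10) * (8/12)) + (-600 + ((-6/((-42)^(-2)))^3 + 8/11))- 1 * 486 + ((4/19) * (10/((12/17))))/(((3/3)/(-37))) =-1238984246504828/1045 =-1185630857899.36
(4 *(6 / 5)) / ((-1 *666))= -4 / 555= -0.01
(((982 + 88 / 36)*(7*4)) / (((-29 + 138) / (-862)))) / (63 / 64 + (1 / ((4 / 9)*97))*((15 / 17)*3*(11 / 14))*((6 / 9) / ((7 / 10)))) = -1105848743229440 / 5226829803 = -211571.60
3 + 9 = 12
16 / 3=5.33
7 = 7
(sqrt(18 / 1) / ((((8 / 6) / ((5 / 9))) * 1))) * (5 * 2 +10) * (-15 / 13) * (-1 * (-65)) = -1875 * sqrt(2) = -2651.65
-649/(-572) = 59/52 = 1.13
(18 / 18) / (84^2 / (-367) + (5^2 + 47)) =367 / 19368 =0.02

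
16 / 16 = 1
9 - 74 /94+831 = 839.21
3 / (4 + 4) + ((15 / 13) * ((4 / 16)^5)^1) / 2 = 9999 / 26624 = 0.38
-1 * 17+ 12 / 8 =-31 / 2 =-15.50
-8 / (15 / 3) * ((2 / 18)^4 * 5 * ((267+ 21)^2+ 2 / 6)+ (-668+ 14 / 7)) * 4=379670816 / 98415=3857.86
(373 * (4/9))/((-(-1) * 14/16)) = 11936/63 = 189.46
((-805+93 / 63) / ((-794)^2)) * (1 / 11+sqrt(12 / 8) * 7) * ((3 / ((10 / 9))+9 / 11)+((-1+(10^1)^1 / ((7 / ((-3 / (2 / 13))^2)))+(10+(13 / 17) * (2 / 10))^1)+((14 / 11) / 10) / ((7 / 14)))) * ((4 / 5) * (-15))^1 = 5583661824 / 7220856335+2791830912 * sqrt(6) / 93777355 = 73.70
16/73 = 0.22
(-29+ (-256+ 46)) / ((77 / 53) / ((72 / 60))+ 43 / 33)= -278674 / 2931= -95.08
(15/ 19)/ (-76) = -15/ 1444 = -0.01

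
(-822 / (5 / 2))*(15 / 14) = -2466 / 7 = -352.29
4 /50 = 2 /25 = 0.08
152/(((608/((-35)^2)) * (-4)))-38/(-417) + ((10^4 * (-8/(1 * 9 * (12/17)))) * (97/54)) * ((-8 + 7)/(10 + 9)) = 34318088111/30804624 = 1114.06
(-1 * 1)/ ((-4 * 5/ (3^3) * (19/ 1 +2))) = 9/ 140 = 0.06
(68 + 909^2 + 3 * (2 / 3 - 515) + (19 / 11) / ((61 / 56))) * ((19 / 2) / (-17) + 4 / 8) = -553445890 / 11407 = -48518.09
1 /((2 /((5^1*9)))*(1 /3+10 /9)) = 405 /26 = 15.58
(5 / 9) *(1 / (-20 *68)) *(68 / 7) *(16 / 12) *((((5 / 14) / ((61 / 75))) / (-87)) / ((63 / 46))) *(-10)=-28750 / 147444381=-0.00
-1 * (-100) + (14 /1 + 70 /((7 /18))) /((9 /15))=1270 /3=423.33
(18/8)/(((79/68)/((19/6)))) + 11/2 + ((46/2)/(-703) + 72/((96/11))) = 4409681/222148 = 19.85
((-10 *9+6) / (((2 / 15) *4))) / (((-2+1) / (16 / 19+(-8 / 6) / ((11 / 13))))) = -24150 / 209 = -115.55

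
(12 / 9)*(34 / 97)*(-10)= -1360 / 291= -4.67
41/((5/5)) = 41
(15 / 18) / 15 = 1 / 18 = 0.06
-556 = -556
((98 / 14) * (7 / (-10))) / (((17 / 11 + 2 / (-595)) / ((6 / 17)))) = -11319 / 10093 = -1.12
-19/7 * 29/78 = -551/546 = -1.01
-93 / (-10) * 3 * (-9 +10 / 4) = -181.35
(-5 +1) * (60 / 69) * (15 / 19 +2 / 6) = -5120 / 1311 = -3.91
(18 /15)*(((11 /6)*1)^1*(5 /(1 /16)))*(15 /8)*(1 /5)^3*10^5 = 264000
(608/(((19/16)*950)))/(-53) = -256/25175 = -0.01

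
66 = 66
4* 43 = 172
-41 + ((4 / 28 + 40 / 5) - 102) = -944 / 7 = -134.86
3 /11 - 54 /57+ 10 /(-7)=-3077 /1463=-2.10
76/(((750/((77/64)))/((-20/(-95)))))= 77/3000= 0.03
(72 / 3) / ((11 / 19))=456 / 11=41.45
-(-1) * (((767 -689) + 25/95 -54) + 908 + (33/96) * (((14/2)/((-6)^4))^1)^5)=2072369102362739317079/2222944331558289408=932.26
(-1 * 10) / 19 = -10 / 19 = -0.53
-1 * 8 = -8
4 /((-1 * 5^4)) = -4 /625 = -0.01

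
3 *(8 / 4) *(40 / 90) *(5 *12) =160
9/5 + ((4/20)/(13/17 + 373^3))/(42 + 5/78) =255401822092/141889901155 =1.80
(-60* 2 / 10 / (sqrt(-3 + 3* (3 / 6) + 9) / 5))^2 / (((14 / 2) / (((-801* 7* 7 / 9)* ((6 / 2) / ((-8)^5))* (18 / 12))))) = 84105 / 2048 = 41.07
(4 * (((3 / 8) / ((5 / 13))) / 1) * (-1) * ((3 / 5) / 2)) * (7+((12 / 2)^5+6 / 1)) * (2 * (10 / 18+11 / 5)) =-6277934 / 125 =-50223.47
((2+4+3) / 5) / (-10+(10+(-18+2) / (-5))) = 9 / 16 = 0.56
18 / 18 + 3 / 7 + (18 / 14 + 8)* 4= 270 / 7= 38.57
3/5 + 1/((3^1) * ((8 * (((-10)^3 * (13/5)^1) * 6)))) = 224639/374400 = 0.60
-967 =-967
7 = 7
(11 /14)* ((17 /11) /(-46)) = -17 /644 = -0.03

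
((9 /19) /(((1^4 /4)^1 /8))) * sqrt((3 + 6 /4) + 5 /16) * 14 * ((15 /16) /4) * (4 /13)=945 * sqrt(77) /247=33.57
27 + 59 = 86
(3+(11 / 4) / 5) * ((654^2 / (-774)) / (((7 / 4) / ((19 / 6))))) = -16027469 / 4515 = -3549.83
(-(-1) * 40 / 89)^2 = 1600 / 7921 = 0.20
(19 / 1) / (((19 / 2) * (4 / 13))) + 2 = 17 / 2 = 8.50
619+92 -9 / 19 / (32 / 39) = 431937 / 608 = 710.42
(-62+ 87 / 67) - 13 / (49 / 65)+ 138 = 197156 / 3283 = 60.05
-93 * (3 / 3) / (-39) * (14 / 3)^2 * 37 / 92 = 56203 / 2691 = 20.89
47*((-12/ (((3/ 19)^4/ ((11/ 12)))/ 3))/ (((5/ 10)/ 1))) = -4990811.63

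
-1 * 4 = -4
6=6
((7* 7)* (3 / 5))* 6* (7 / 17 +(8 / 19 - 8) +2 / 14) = -2001132 / 1615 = -1239.09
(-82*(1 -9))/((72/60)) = 1640/3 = 546.67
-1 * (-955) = 955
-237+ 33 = -204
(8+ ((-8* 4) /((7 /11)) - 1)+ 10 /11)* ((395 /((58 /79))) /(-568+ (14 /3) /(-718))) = 109662202455 /2732044238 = 40.14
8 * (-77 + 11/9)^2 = 3720992/81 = 45938.17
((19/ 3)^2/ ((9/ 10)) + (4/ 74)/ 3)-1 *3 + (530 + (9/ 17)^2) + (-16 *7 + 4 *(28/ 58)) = 11599356800/ 25117857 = 461.80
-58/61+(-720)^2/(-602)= -15828658/18361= -862.08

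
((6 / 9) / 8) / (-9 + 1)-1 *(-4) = 383 / 96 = 3.99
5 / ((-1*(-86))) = 5 / 86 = 0.06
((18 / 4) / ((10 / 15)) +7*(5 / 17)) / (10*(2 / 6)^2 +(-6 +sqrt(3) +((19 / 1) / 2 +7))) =1126719 / 1452106 - 48519*sqrt(3) / 726053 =0.66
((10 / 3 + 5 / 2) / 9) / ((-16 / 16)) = -35 / 54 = -0.65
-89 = -89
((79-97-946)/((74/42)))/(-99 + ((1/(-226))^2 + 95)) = 344660848/2519737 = 136.78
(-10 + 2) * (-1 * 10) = 80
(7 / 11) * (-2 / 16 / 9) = -7 / 792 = -0.01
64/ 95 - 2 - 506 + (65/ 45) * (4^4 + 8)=-35908/ 285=-125.99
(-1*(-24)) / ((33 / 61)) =488 / 11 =44.36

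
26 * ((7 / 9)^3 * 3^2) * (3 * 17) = 151606 / 27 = 5615.04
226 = 226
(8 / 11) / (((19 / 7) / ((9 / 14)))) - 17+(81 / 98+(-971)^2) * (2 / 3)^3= 279343.71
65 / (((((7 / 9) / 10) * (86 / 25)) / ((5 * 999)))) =1213486.30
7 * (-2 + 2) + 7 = 7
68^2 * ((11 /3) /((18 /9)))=25432 /3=8477.33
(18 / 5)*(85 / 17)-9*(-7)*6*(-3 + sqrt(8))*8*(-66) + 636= 599406-399168*sqrt(2)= 34897.20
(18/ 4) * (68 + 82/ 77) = 23931/ 77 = 310.79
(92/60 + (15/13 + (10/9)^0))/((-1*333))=-0.01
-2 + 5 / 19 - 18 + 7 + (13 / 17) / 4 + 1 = -14917 / 1292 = -11.55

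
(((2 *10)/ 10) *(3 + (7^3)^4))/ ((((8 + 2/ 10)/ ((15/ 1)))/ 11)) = 22838123886600/ 41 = 557027411868.29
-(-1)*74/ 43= 74/ 43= 1.72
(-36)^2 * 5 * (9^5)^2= 22594362918480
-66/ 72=-0.92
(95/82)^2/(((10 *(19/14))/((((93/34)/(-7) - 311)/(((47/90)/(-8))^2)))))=-456227316000/63126593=-7227.18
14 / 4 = 7 / 2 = 3.50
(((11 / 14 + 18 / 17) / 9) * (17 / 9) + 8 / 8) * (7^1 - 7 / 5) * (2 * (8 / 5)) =50336 / 2025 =24.86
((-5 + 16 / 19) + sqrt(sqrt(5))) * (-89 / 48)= 7031 / 912 - 89 * 5^(1 / 4) / 48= 4.94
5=5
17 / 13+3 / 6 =47 / 26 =1.81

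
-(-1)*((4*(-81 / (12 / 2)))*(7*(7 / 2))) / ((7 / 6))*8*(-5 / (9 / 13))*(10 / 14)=46800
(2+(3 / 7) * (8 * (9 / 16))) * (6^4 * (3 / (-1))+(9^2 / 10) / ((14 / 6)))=-2991087 / 196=-15260.65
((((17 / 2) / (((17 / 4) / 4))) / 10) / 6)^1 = 2 / 15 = 0.13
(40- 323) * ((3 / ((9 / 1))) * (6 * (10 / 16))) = -353.75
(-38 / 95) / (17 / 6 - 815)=0.00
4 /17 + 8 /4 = 38 /17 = 2.24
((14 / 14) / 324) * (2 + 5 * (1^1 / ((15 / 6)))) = 1 / 81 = 0.01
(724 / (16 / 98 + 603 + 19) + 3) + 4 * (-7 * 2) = -790141 / 15243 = -51.84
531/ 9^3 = 59/ 81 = 0.73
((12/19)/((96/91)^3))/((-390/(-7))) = 405769/42024960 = 0.01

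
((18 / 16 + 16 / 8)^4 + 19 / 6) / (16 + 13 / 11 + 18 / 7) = 4.99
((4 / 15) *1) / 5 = 4 / 75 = 0.05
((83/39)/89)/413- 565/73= -809934436/104647179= -7.74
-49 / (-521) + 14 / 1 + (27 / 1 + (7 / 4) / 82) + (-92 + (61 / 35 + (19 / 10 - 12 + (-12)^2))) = 101389173 / 1196216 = 84.76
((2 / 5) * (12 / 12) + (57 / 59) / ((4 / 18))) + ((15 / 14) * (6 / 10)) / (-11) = 106511 / 22715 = 4.69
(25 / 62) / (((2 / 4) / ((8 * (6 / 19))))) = 1200 / 589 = 2.04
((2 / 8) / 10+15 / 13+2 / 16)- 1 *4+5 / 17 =-2.40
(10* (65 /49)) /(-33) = -650 /1617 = -0.40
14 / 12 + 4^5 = 1025.17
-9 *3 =-27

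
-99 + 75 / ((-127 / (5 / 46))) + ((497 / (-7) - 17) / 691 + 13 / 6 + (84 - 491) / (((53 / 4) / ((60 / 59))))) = -2428613385269 / 18934713591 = -128.26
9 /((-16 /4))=-9 /4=-2.25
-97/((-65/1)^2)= -97/4225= -0.02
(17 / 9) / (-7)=-17 / 63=-0.27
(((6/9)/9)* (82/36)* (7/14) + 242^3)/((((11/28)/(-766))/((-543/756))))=477484984255507/24057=19848068514.59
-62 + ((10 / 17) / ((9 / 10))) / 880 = -417379 / 6732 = -62.00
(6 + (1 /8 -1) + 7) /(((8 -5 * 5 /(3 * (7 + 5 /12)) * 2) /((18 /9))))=8633 /2048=4.22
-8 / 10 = -4 / 5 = -0.80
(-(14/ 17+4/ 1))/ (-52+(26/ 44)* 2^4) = 451/ 3978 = 0.11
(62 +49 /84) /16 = 751 /192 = 3.91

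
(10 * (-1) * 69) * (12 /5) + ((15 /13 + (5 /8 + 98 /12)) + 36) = -502337 /312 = -1610.05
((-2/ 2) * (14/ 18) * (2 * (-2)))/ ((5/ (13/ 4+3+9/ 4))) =238/ 45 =5.29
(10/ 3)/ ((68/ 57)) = 95/ 34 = 2.79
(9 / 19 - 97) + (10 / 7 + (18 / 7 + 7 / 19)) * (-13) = -2913 / 19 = -153.32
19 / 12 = 1.58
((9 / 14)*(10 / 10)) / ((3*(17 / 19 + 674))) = 57 / 179522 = 0.00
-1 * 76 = -76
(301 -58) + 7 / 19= 4624 / 19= 243.37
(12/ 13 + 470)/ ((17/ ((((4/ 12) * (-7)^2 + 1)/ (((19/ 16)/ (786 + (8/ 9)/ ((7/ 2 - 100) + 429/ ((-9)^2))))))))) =29739010816/ 93575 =317809.36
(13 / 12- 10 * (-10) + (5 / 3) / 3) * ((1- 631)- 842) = -1346512 / 9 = -149612.44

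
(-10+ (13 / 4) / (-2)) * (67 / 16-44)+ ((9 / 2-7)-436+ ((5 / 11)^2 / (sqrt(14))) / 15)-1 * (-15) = 5 * sqrt(14) / 5082+ 5033 / 128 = 39.32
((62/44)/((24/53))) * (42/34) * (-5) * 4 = -57505/748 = -76.88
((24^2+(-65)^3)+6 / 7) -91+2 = -1918960 / 7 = -274137.14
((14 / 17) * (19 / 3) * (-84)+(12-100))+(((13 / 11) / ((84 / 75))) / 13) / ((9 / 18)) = -1376951 / 2618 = -525.96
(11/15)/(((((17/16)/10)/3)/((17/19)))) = 18.53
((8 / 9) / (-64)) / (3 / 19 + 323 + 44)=-19 / 502272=-0.00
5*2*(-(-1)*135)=1350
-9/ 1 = -9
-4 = -4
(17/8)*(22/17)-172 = -677/4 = -169.25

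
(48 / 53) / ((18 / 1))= 8 / 159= 0.05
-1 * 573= -573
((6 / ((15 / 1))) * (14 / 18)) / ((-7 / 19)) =-38 / 45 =-0.84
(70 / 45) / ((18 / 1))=0.09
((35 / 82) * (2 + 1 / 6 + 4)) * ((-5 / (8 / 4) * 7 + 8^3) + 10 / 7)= 1305.34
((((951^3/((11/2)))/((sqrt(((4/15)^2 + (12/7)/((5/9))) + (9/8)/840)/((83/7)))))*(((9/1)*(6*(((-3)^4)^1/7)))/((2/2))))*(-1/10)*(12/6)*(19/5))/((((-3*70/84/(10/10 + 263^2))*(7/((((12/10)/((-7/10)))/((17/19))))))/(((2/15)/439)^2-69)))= 54291435943914858814820946584064*sqrt(2228401)/313022416330568875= 258912227518440984.78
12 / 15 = 0.80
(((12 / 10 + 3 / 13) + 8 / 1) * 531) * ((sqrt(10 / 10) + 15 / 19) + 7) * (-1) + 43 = -54305896 / 1235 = -43972.39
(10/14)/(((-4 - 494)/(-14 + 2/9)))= 310/15687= 0.02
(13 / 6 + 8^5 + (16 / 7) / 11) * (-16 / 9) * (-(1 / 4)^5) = 15139913 / 266112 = 56.89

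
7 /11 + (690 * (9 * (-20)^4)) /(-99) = -10036363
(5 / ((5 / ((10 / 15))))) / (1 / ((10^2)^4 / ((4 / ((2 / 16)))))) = 6250000 / 3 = 2083333.33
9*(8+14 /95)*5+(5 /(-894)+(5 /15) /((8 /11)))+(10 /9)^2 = 675676579 /1834488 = 368.32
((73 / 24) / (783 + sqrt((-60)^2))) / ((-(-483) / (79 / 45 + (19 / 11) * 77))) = 55334 / 54967815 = 0.00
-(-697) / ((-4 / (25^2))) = -108906.25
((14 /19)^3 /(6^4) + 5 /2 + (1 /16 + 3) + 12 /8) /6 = 62783171 /53335584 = 1.18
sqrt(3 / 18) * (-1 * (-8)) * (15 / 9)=20 * sqrt(6) / 9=5.44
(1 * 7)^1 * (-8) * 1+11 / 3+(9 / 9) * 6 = -46.33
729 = 729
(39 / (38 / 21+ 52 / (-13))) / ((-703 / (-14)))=-5733 / 16169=-0.35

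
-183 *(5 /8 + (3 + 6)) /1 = -14091 /8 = -1761.38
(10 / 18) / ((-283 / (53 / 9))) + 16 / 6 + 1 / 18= 124273 / 45846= 2.71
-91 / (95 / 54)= -4914 / 95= -51.73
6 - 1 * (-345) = 351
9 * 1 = 9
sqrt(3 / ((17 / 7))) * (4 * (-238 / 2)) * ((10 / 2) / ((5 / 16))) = -448 * sqrt(357) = -8464.71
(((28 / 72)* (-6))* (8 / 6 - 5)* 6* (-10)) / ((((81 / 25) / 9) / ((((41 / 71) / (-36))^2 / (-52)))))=16179625 / 2293130736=0.01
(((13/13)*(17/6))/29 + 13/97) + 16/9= 101749/50634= 2.01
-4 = -4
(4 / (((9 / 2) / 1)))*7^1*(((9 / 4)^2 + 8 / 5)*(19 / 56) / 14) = 10127 / 10080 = 1.00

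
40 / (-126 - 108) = -20 / 117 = -0.17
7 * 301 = 2107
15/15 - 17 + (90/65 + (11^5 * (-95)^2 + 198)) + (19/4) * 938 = 1453489913.88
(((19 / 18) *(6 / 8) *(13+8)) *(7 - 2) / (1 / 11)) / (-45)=-1463 / 72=-20.32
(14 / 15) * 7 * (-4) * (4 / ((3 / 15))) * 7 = -10976 / 3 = -3658.67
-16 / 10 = -8 / 5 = -1.60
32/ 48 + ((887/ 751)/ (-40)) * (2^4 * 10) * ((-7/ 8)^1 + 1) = 343/ 4506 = 0.08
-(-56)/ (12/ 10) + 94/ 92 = 6581/ 138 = 47.69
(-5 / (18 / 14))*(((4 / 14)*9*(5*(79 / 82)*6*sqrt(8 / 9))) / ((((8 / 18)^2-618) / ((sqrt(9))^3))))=8638650*sqrt(2) / 1025861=11.91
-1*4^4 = -256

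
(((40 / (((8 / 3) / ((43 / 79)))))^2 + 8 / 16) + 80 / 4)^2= 1183593860761 / 155800324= 7596.86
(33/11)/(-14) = -3/14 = -0.21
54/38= 27/19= 1.42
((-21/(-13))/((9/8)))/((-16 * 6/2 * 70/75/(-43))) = 1.38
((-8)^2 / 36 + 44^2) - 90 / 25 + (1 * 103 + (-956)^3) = -39317435047 / 45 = -873720778.82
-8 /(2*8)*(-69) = 69 /2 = 34.50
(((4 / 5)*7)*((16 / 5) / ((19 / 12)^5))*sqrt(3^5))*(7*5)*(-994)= -6980896161792*sqrt(3) / 12380495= -976638.40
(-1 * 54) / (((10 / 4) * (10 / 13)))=-702 / 25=-28.08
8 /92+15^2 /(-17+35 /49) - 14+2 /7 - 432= -2810873 /6118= -459.44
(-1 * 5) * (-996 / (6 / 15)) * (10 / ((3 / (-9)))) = -373500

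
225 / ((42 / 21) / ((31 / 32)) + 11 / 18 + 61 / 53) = 6654150 / 113167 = 58.80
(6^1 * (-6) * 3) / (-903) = 0.12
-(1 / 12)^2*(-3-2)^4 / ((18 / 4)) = -625 / 648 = -0.96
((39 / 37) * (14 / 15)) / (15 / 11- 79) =-143 / 11285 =-0.01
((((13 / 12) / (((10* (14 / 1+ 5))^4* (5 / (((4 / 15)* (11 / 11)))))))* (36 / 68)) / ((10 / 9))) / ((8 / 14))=819 / 22154570000000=0.00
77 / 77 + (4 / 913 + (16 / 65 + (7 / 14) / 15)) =457147 / 356070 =1.28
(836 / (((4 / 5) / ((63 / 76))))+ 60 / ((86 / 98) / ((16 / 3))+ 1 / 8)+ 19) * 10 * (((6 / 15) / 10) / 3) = 991967 / 6810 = 145.66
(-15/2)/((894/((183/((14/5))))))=-4575/8344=-0.55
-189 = -189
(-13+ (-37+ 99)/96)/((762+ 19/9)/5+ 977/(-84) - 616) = 62265/2393036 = 0.03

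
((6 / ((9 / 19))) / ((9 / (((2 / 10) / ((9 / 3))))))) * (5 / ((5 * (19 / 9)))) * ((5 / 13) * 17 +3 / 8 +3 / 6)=0.33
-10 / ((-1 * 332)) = 5 / 166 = 0.03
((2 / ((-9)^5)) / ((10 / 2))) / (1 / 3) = -2 / 98415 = -0.00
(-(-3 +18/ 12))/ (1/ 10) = 15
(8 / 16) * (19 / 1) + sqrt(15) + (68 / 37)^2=sqrt(15) + 35259 / 2738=16.75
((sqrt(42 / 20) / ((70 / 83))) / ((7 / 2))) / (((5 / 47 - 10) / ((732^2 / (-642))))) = 58062484 *sqrt(210) / 20316625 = 41.41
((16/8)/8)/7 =1/28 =0.04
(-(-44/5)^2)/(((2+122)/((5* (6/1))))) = -2904/155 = -18.74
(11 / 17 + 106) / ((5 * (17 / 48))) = 87024 / 1445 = 60.22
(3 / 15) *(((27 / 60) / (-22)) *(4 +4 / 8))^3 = -531441 / 3407360000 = -0.00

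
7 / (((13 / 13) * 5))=7 / 5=1.40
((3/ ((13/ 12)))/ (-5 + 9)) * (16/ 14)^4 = 36864/ 31213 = 1.18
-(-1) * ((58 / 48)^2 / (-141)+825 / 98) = 33460391 / 3979584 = 8.41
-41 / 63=-0.65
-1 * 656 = -656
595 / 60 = 9.92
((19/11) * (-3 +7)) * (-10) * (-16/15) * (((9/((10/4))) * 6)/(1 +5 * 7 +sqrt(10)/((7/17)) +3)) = 167311872/3940145 - 10418688 * sqrt(10)/3940145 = 34.10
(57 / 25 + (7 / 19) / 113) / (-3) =-122554 / 161025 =-0.76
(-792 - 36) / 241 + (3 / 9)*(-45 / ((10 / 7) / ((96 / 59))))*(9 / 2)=-1142028 / 14219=-80.32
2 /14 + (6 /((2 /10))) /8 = 109 /28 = 3.89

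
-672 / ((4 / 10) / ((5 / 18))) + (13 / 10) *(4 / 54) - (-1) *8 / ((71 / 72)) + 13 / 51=-74661854 / 162945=-458.20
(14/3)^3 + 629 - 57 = 18188/27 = 673.63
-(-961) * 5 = 4805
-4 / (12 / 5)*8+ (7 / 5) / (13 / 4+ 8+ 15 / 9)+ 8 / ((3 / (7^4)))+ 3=6392.44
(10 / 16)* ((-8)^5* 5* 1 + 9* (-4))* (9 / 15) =-122907 / 2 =-61453.50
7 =7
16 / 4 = 4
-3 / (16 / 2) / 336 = -0.00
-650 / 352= -325 / 176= -1.85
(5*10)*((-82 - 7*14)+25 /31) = -277750 /31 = -8959.68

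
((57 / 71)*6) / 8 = 171 / 284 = 0.60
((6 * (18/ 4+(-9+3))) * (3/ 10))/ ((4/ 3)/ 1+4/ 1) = -81/ 160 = -0.51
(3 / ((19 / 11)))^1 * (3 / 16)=99 / 304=0.33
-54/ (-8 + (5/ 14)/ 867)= 655452/ 97099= 6.75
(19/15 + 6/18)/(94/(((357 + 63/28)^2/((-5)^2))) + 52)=4129938/134269985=0.03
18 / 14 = 9 / 7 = 1.29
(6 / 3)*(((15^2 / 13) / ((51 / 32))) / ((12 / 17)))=400 / 13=30.77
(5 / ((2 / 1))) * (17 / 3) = 85 / 6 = 14.17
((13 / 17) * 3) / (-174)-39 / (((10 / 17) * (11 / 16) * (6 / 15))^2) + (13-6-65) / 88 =-355783005 / 238612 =-1491.05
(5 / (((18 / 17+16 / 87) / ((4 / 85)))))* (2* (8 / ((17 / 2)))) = 0.36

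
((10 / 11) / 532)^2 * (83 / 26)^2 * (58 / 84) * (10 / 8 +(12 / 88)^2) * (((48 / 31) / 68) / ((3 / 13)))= 1533319175 / 596166086980464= 0.00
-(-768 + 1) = 767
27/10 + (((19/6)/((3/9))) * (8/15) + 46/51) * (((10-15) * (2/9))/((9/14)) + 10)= 2151017/41310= 52.07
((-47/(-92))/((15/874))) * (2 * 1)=893/15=59.53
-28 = -28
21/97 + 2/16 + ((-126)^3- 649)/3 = -1552794605/2328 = -667007.99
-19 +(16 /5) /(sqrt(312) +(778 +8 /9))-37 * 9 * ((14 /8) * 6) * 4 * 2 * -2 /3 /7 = 32477230487 /12278707-648 * sqrt(78) /61393535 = 2645.00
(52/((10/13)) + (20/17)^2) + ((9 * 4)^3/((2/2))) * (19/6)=213589762/1445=147812.98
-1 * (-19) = 19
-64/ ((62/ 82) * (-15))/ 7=2624/ 3255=0.81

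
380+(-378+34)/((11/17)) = -1668/11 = -151.64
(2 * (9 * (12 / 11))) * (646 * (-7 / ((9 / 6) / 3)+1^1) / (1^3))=-1813968 / 11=-164906.18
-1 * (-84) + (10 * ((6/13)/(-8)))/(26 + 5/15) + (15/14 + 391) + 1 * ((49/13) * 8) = 3639096/7189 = 506.20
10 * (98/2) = 490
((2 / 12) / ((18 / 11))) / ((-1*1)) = -11 / 108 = -0.10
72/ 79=0.91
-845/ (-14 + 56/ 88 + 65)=-9295/ 568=-16.36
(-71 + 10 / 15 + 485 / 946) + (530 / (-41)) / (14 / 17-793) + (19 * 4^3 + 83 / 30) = 500115597826 / 435275885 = 1148.96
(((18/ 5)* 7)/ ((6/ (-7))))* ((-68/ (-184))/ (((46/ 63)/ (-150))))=2361555/ 1058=2232.09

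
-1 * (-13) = 13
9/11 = 0.82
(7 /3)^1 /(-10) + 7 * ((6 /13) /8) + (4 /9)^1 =1439 /2340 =0.61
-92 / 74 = -46 / 37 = -1.24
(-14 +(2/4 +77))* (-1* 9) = -1143/2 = -571.50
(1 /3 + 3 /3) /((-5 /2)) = -8 /15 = -0.53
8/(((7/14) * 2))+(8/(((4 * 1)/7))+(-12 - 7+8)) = 11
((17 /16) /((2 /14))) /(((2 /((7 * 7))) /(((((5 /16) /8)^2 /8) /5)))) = 29155 /4194304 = 0.01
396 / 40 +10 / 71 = 7129 / 710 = 10.04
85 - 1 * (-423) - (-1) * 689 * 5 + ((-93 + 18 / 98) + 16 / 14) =189205 / 49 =3861.33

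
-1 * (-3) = 3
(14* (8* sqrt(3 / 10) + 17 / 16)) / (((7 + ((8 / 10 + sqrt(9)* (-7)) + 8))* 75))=-28* sqrt(30) / 975-119 / 3120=-0.20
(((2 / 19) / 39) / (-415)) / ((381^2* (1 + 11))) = -1 / 267835109490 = -0.00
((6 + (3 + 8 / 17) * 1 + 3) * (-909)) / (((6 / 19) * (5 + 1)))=-101707 / 17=-5982.76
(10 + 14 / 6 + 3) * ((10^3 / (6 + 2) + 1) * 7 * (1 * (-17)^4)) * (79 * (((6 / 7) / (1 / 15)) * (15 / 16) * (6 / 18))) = 717054929325 / 2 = 358527464662.50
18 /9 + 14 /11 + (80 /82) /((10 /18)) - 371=-165053 /451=-365.97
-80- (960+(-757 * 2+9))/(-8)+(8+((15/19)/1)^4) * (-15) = -285613545/1042568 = -273.95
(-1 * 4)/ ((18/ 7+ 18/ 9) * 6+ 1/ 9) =-252/ 1735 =-0.15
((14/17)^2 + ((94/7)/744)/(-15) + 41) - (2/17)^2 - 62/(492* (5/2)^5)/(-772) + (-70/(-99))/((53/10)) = 41.80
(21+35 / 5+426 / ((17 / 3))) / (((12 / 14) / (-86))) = -10352.04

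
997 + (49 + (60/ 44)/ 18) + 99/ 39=899711/ 858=1048.61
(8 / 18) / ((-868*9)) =-1 / 17577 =-0.00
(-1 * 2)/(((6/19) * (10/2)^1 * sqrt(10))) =-19 * sqrt(10)/150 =-0.40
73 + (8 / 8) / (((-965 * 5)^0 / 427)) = 500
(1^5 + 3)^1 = 4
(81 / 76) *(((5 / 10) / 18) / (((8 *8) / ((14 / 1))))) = 63 / 9728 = 0.01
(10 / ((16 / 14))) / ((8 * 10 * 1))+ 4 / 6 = 149 / 192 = 0.78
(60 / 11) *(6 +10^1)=960 / 11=87.27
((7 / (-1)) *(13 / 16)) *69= -6279 / 16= -392.44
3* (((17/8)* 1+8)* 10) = 1215/4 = 303.75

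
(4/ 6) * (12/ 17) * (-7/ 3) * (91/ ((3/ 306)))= -10192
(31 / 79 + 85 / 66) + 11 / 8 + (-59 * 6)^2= 2613654217 / 20856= 125319.06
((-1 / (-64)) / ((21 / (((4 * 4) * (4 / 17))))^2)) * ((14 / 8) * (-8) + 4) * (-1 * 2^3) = 5120 / 127449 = 0.04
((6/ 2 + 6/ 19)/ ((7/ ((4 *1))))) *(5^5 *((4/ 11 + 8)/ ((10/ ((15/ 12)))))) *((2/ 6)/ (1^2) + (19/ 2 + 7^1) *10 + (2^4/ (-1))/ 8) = 211312500/ 209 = 1011064.59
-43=-43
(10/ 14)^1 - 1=-2/ 7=-0.29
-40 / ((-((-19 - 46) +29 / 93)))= -465 / 752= -0.62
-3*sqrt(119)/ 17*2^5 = -96*sqrt(119)/ 17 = -61.60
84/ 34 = 42/ 17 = 2.47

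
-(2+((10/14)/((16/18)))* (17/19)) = -2.72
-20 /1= -20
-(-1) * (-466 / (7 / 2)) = -932 / 7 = -133.14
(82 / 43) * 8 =656 / 43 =15.26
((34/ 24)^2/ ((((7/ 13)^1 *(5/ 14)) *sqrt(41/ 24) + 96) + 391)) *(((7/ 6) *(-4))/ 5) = -95142268/ 24736042485 + 3757 *sqrt(246)/ 29683250982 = -0.00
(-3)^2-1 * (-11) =20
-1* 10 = -10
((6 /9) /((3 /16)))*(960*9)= 30720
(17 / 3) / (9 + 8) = 0.33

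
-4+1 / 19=-75 / 19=-3.95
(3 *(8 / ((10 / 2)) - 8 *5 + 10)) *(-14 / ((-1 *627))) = -1988 / 1045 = -1.90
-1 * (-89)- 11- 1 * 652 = -574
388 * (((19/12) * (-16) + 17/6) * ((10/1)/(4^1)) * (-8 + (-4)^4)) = -5412600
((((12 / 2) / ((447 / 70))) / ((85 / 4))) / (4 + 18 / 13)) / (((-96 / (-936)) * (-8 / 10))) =-507 / 5066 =-0.10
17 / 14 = 1.21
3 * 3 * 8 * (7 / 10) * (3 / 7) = 108 / 5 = 21.60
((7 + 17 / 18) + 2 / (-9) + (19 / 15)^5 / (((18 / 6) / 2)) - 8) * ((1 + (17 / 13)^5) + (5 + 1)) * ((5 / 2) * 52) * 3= 8003.88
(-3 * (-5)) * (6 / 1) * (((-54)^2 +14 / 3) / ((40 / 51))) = 335146.50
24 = 24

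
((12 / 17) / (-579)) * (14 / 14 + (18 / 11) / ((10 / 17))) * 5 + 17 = 16.98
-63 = -63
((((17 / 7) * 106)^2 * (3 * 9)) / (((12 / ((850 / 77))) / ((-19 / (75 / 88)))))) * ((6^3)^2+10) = -587345868744864 / 343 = -1712378626078.32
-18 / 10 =-9 / 5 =-1.80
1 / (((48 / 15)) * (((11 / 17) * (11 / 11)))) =85 / 176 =0.48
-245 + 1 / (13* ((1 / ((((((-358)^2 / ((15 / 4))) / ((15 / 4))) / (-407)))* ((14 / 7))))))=-295767623 / 1190475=-248.45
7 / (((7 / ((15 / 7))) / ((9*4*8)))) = 4320 / 7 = 617.14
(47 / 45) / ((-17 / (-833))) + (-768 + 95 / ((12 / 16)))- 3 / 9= -590.49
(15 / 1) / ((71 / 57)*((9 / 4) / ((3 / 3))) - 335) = -1140 / 25247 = -0.05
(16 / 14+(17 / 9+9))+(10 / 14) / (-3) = 743 / 63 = 11.79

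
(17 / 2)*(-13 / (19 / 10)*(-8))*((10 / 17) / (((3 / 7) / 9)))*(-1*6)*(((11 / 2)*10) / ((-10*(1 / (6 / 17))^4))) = 4670265600 / 1586899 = 2943.01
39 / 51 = 13 / 17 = 0.76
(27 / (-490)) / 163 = -0.00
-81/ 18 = -9/ 2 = -4.50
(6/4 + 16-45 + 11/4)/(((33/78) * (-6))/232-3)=8294/1009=8.22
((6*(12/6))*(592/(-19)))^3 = -358516260864/6859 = -52269465.06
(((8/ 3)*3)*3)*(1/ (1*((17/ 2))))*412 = 19776/ 17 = 1163.29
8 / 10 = 4 / 5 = 0.80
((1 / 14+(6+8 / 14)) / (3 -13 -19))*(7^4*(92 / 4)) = -733677 / 58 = -12649.60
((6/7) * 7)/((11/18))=108/11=9.82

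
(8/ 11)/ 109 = 8/ 1199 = 0.01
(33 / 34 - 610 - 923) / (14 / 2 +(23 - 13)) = -52089 / 578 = -90.12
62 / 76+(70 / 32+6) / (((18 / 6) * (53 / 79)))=236063 / 48336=4.88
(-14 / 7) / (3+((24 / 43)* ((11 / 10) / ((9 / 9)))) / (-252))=-4515 / 6767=-0.67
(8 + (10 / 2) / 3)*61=1769 / 3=589.67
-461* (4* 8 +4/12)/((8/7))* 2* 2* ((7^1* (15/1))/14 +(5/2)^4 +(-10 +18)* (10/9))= -2499456715/864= -2892889.72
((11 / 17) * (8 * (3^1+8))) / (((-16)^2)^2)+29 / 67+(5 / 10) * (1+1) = 13377451 / 9330688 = 1.43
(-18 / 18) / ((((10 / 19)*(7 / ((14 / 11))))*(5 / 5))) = -0.35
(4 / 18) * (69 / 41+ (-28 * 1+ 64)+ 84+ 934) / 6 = 43283 / 1107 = 39.10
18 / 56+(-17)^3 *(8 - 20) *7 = 11555385 / 28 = 412692.32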